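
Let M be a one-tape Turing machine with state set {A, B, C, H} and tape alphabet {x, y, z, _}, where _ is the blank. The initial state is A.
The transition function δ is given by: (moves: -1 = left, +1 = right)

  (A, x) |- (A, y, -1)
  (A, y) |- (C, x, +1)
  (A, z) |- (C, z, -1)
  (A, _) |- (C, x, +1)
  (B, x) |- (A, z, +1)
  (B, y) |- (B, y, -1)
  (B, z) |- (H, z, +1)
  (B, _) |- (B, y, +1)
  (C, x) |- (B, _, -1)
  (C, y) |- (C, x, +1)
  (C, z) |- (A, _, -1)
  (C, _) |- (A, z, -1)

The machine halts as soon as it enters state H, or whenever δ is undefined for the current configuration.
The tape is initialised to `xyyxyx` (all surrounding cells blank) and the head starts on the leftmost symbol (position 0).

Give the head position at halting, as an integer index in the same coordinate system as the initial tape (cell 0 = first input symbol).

A | _[x]yyxyx_   read x → write y, move -1, go to A
A | [_]yyyxyx_   read _ → write x, move +1, go to C
C | x[y]yyxyx_   read y → write x, move +1, go to C
C | xx[y]yxyx_   read y → write x, move +1, go to C
C | xxx[y]xyx_   read y → write x, move +1, go to C
C | xxxx[x]yx_   read x → write _, move -1, go to B
B | xxx[x]_yx_   read x → write z, move +1, go to A
A | xxxz[_]yx_   read _ → write x, move +1, go to C
C | xxxzx[y]x_   read y → write x, move +1, go to C
C | xxxzxx[x]_   read x → write _, move -1, go to B
B | xxxzx[x]__   read x → write z, move +1, go to A
A | xxxzxz[_]_   read _ → write x, move +1, go to C
C | xxxzxzx[_]   read _ → write z, move -1, go to A
A | xxxzxz[x]z   read x → write y, move -1, go to A
A | xxxzx[z]yz   read z → write z, move -1, go to C
C | xxxz[x]zyz   read x → write _, move -1, go to B
B | xxx[z]_zyz   read z → write z, move +1, go to H
H | xxxz[_]zyz
At halt the head is at cell 3.

3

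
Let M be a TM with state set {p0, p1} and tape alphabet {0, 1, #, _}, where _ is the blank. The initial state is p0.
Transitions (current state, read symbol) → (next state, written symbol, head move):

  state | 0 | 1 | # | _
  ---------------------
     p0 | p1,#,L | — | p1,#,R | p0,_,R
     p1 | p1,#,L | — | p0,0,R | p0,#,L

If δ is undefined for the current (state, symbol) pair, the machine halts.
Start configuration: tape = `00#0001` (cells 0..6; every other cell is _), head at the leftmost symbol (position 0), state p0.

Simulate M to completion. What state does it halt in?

p1

p0 | __[0]0#0001   read 0 → write #, move L, go to p1
p1 | _[_]#0#0001   read _ → write #, move L, go to p0
p0 | [_]##0#0001   read _ → write _, move R, go to p0
p0 | _[#]#0#0001   read # → write #, move R, go to p1
p1 | _#[#]0#0001   read # → write 0, move R, go to p0
p0 | _#0[0]#0001   read 0 → write #, move L, go to p1
p1 | _#[0]##0001   read 0 → write #, move L, go to p1
p1 | _[#]###0001   read # → write 0, move R, go to p0
p0 | _0[#]##0001   read # → write #, move R, go to p1
p1 | _0#[#]#0001   read # → write 0, move R, go to p0
p0 | _0#0[#]0001   read # → write #, move R, go to p1
p1 | _0#0#[0]001   read 0 → write #, move L, go to p1
p1 | _0#0[#]#001   read # → write 0, move R, go to p0
p0 | _0#00[#]001   read # → write #, move R, go to p1
p1 | _0#00#[0]01   read 0 → write #, move L, go to p1
p1 | _0#00[#]#01   read # → write 0, move R, go to p0
p0 | _0#000[#]01   read # → write #, move R, go to p1
p1 | _0#000#[0]1   read 0 → write #, move L, go to p1
p1 | _0#000[#]#1   read # → write 0, move R, go to p0
p0 | _0#0000[#]1   read # → write #, move R, go to p1
p1 | _0#0000#[1]
No transition is defined for (p1, 1); M halts in state p1.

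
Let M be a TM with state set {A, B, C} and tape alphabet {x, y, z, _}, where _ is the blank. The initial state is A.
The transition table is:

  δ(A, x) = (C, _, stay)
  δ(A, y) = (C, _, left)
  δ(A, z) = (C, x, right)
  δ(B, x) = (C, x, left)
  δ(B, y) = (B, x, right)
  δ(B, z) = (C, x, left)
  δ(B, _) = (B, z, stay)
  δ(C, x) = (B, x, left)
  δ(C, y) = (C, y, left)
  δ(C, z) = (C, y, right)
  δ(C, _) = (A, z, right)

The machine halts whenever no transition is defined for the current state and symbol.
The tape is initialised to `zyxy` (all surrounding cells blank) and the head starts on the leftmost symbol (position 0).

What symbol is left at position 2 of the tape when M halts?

state=A head=0 tape=__[z]yxy_   (A,z)→(C,x,right)
state=C head=1 tape=__x[y]xy_   (C,y)→(C,y,left)
state=C head=0 tape=__[x]yxy_   (C,x)→(B,x,left)
state=B head=-1 tape=_[_]xyxy_   (B,_)→(B,z,stay)
state=B head=-1 tape=_[z]xyxy_   (B,z)→(C,x,left)
state=C head=-2 tape=[_]xxyxy_   (C,_)→(A,z,right)
state=A head=-1 tape=z[x]xyxy_   (A,x)→(C,_,stay)
state=C head=-1 tape=z[_]xyxy_   (C,_)→(A,z,right)
state=A head=0 tape=zz[x]yxy_   (A,x)→(C,_,stay)
state=C head=0 tape=zz[_]yxy_   (C,_)→(A,z,right)
state=A head=1 tape=zzz[y]xy_   (A,y)→(C,_,left)
state=C head=0 tape=zz[z]_xy_   (C,z)→(C,y,right)
state=C head=1 tape=zzy[_]xy_   (C,_)→(A,z,right)
state=A head=2 tape=zzyz[x]y_   (A,x)→(C,_,stay)
state=C head=2 tape=zzyz[_]y_   (C,_)→(A,z,right)
state=A head=3 tape=zzyzz[y]_   (A,y)→(C,_,left)
state=C head=2 tape=zzyz[z]__   (C,z)→(C,y,right)
state=C head=3 tape=zzyzy[_]_   (C,_)→(A,z,right)
state=A head=4 tape=zzyzyz[_]
Cell 2 holds y when M halts.

y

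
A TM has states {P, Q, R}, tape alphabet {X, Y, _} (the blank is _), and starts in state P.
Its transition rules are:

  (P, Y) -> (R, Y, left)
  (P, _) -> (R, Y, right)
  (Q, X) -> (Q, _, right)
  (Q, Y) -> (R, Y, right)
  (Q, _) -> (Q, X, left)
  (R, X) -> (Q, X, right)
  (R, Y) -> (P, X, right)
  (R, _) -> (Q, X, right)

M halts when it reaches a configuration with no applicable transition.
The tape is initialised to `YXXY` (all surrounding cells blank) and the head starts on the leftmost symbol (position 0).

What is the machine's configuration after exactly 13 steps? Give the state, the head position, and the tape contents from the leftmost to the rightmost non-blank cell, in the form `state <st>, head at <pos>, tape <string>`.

state Q, head at 3, tape XYX_YXXX

state=P head=0 tape=_[Y]XXY___   (P,Y)→(R,Y,left)
state=R head=-1 tape=[_]YXXY___   (R,_)→(Q,X,right)
state=Q head=0 tape=X[Y]XXY___   (Q,Y)→(R,Y,right)
state=R head=1 tape=XY[X]XY___   (R,X)→(Q,X,right)
state=Q head=2 tape=XYX[X]Y___   (Q,X)→(Q,_,right)
state=Q head=3 tape=XYX_[Y]___   (Q,Y)→(R,Y,right)
state=R head=4 tape=XYX_Y[_]__   (R,_)→(Q,X,right)
state=Q head=5 tape=XYX_YX[_]_   (Q,_)→(Q,X,left)
state=Q head=4 tape=XYX_Y[X]X_   (Q,X)→(Q,_,right)
state=Q head=5 tape=XYX_Y_[X]_   (Q,X)→(Q,_,right)
state=Q head=6 tape=XYX_Y__[_]   (Q,_)→(Q,X,left)
state=Q head=5 tape=XYX_Y_[_]X   (Q,_)→(Q,X,left)
state=Q head=4 tape=XYX_Y[_]XX   (Q,_)→(Q,X,left)
state=Q head=3 tape=XYX_[Y]XXX
After 13 steps: state Q, head at 3, tape XYX_YXXX.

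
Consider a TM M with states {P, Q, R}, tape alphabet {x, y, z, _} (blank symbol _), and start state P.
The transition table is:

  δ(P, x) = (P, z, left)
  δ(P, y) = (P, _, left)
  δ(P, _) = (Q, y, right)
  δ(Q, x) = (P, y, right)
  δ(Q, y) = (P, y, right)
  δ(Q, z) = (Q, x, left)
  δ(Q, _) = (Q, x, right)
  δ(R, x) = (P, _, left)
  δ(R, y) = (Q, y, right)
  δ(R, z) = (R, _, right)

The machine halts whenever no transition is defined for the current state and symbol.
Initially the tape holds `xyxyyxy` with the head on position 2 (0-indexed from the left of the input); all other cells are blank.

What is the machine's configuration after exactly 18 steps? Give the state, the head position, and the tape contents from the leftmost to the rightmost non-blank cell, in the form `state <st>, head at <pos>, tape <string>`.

P | ___xy[x]yyxy   read x → write z, move left, go to P
P | ___x[y]zyyxy   read y → write _, move left, go to P
P | ___[x]_zyyxy   read x → write z, move left, go to P
P | __[_]z_zyyxy   read _ → write y, move right, go to Q
Q | __y[z]_zyyxy   read z → write x, move left, go to Q
Q | __[y]x_zyyxy   read y → write y, move right, go to P
P | __y[x]_zyyxy   read x → write z, move left, go to P
P | __[y]z_zyyxy   read y → write _, move left, go to P
P | _[_]_z_zyyxy   read _ → write y, move right, go to Q
Q | _y[_]z_zyyxy   read _ → write x, move right, go to Q
Q | _yx[z]_zyyxy   read z → write x, move left, go to Q
Q | _y[x]x_zyyxy   read x → write y, move right, go to P
P | _yy[x]_zyyxy   read x → write z, move left, go to P
P | _y[y]z_zyyxy   read y → write _, move left, go to P
P | _[y]_z_zyyxy   read y → write _, move left, go to P
P | [_]__z_zyyxy   read _ → write y, move right, go to Q
Q | y[_]_z_zyyxy   read _ → write x, move right, go to Q
Q | yx[_]z_zyyxy   read _ → write x, move right, go to Q
Q | yxx[z]_zyyxy
After 18 steps: state Q, head at 0, tape yxxz_zyyxy.

state Q, head at 0, tape yxxz_zyyxy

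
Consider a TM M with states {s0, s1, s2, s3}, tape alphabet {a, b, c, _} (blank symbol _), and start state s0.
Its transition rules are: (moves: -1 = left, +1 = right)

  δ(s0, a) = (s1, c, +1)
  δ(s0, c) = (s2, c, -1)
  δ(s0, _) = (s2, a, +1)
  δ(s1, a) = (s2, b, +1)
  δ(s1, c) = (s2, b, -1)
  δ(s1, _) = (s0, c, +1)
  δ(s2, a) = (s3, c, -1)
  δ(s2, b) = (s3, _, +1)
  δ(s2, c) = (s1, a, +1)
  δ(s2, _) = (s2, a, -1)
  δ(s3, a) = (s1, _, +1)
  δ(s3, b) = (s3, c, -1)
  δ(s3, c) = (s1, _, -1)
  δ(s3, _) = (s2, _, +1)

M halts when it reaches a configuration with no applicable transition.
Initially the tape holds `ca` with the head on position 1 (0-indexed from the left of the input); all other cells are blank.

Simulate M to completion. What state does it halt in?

s1

state=s0 head=1 tape=c[a]___   (s0,a)→(s1,c,+1)
state=s1 head=2 tape=cc[_]__   (s1,_)→(s0,c,+1)
state=s0 head=3 tape=ccc[_]_   (s0,_)→(s2,a,+1)
state=s2 head=4 tape=ccca[_]   (s2,_)→(s2,a,-1)
state=s2 head=3 tape=ccc[a]a   (s2,a)→(s3,c,-1)
state=s3 head=2 tape=cc[c]ca   (s3,c)→(s1,_,-1)
state=s1 head=1 tape=c[c]_ca   (s1,c)→(s2,b,-1)
state=s2 head=0 tape=[c]b_ca   (s2,c)→(s1,a,+1)
state=s1 head=1 tape=a[b]_ca
No transition is defined for (s1, b); M halts in state s1.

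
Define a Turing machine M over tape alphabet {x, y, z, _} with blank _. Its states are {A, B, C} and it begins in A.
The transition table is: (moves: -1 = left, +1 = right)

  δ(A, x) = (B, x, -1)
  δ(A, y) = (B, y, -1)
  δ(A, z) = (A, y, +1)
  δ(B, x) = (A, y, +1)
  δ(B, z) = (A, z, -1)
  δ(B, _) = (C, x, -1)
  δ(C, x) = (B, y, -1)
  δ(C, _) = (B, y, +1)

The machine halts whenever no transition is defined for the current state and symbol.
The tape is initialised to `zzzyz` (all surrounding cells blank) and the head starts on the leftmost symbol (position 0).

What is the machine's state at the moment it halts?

A | [z]zzyz   read z → write y, move +1, go to A
A | y[z]zyz   read z → write y, move +1, go to A
A | yy[z]yz   read z → write y, move +1, go to A
A | yyy[y]z   read y → write y, move -1, go to B
B | yy[y]yz
No transition is defined for (B, y); M halts in state B.

B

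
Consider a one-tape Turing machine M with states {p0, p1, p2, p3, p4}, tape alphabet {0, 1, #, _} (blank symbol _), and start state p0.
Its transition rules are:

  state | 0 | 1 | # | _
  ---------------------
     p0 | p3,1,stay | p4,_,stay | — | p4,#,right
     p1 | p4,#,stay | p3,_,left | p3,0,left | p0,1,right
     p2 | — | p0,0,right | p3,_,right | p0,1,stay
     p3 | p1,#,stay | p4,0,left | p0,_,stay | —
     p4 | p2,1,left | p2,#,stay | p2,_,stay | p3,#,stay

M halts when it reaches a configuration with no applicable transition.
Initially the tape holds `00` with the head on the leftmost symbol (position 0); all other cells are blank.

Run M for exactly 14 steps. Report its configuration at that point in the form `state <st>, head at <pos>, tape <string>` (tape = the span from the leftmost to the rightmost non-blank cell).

p0 | _[0]0   read 0 → write 1, move stay, go to p3
p3 | _[1]0   read 1 → write 0, move left, go to p4
p4 | [_]00   read _ → write #, move stay, go to p3
p3 | [#]00   read # → write _, move stay, go to p0
p0 | [_]00   read _ → write #, move right, go to p4
p4 | #[0]0   read 0 → write 1, move left, go to p2
p2 | [#]10   read # → write _, move right, go to p3
p3 | _[1]0   read 1 → write 0, move left, go to p4
p4 | [_]00   read _ → write #, move stay, go to p3
p3 | [#]00   read # → write _, move stay, go to p0
p0 | [_]00   read _ → write #, move right, go to p4
p4 | #[0]0   read 0 → write 1, move left, go to p2
p2 | [#]10   read # → write _, move right, go to p3
p3 | _[1]0   read 1 → write 0, move left, go to p4
p4 | [_]00
After 14 steps: state p4, head at -1, tape 00.

state p4, head at -1, tape 00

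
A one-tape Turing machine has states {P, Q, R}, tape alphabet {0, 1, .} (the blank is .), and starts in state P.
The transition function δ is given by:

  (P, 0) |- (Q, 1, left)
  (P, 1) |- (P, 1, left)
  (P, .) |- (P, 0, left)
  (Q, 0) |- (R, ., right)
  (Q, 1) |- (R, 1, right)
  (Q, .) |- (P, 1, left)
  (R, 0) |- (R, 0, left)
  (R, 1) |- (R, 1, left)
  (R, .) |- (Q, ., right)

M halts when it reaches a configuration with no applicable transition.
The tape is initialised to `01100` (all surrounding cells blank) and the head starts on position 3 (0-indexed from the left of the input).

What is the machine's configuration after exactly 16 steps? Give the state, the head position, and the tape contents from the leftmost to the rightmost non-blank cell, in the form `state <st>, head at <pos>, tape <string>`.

state=P head=3 tape=.011[0]0   (P,0)→(Q,1,left)
state=Q head=2 tape=.01[1]10   (Q,1)→(R,1,right)
state=R head=3 tape=.011[1]0   (R,1)→(R,1,left)
state=R head=2 tape=.01[1]10   (R,1)→(R,1,left)
state=R head=1 tape=.0[1]110   (R,1)→(R,1,left)
state=R head=0 tape=.[0]1110   (R,0)→(R,0,left)
state=R head=-1 tape=[.]01110   (R,.)→(Q,.,right)
state=Q head=0 tape=.[0]1110   (Q,0)→(R,.,right)
state=R head=1 tape=..[1]110   (R,1)→(R,1,left)
state=R head=0 tape=.[.]1110   (R,.)→(Q,.,right)
state=Q head=1 tape=..[1]110   (Q,1)→(R,1,right)
state=R head=2 tape=..1[1]10   (R,1)→(R,1,left)
state=R head=1 tape=..[1]110   (R,1)→(R,1,left)
state=R head=0 tape=.[.]1110   (R,.)→(Q,.,right)
state=Q head=1 tape=..[1]110   (Q,1)→(R,1,right)
state=R head=2 tape=..1[1]10   (R,1)→(R,1,left)
state=R head=1 tape=..[1]110
After 16 steps: state R, head at 1, tape 1110.

state R, head at 1, tape 1110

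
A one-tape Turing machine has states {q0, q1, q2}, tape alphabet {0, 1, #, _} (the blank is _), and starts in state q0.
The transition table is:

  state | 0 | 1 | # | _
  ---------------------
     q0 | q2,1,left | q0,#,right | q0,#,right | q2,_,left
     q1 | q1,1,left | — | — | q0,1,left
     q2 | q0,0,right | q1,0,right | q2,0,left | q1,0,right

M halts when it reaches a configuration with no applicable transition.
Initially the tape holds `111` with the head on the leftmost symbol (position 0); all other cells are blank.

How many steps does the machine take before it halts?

16

q0 | _____[1]11_   read 1 → write #, move right, go to q0
q0 | _____#[1]1_   read 1 → write #, move right, go to q0
q0 | _____##[1]_   read 1 → write #, move right, go to q0
q0 | _____###[_]   read _ → write _, move left, go to q2
q2 | _____##[#]_   read # → write 0, move left, go to q2
q2 | _____#[#]0_   read # → write 0, move left, go to q2
q2 | _____[#]00_   read # → write 0, move left, go to q2
q2 | ____[_]000_   read _ → write 0, move right, go to q1
q1 | ____0[0]00_   read 0 → write 1, move left, go to q1
q1 | ____[0]100_   read 0 → write 1, move left, go to q1
q1 | ___[_]1100_   read _ → write 1, move left, go to q0
q0 | __[_]11100_   read _ → write _, move left, go to q2
q2 | _[_]_11100_   read _ → write 0, move right, go to q1
q1 | _0[_]11100_   read _ → write 1, move left, go to q0
q0 | _[0]111100_   read 0 → write 1, move left, go to q2
q2 | [_]1111100_   read _ → write 0, move right, go to q1
q1 | 0[1]111100_
M halts after 16 transitions.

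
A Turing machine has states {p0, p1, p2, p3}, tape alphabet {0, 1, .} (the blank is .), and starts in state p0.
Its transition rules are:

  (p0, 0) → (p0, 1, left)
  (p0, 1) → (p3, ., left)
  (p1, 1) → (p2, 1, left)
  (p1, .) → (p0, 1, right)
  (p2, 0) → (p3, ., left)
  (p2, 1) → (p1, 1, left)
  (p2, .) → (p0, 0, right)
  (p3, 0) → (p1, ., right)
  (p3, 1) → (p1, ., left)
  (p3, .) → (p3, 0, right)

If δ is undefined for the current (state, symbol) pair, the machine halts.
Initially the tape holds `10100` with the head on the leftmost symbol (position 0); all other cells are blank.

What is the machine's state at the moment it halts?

p1

p0 | .[1]0100   read 1 → write ., move left, go to p3
p3 | [.].0100   read . → write 0, move right, go to p3
p3 | 0[.]0100   read . → write 0, move right, go to p3
p3 | 00[0]100   read 0 → write ., move right, go to p1
p1 | 00.[1]00   read 1 → write 1, move left, go to p2
p2 | 00[.]100   read . → write 0, move right, go to p0
p0 | 000[1]00   read 1 → write ., move left, go to p3
p3 | 00[0].00   read 0 → write ., move right, go to p1
p1 | 00.[.]00   read . → write 1, move right, go to p0
p0 | 00.1[0]0   read 0 → write 1, move left, go to p0
p0 | 00.[1]10   read 1 → write ., move left, go to p3
p3 | 00[.].10   read . → write 0, move right, go to p3
p3 | 000[.]10   read . → write 0, move right, go to p3
p3 | 0000[1]0   read 1 → write ., move left, go to p1
p1 | 000[0].0
No transition is defined for (p1, 0); M halts in state p1.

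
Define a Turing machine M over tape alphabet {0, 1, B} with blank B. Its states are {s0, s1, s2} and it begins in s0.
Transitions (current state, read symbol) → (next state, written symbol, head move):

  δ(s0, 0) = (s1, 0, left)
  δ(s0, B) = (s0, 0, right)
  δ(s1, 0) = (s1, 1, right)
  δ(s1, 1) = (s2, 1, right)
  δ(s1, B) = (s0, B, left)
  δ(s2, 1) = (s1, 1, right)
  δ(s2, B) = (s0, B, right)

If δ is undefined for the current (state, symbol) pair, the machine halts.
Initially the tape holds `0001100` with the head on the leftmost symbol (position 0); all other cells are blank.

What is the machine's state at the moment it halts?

s0

state=s0 head=0 tape=BB[0]001100B   (s0,0)→(s1,0,left)
state=s1 head=-1 tape=B[B]0001100B   (s1,B)→(s0,B,left)
state=s0 head=-2 tape=[B]B0001100B   (s0,B)→(s0,0,right)
state=s0 head=-1 tape=0[B]0001100B   (s0,B)→(s0,0,right)
state=s0 head=0 tape=00[0]001100B   (s0,0)→(s1,0,left)
state=s1 head=-1 tape=0[0]0001100B   (s1,0)→(s1,1,right)
state=s1 head=0 tape=01[0]001100B   (s1,0)→(s1,1,right)
state=s1 head=1 tape=011[0]01100B   (s1,0)→(s1,1,right)
state=s1 head=2 tape=0111[0]1100B   (s1,0)→(s1,1,right)
state=s1 head=3 tape=01111[1]100B   (s1,1)→(s2,1,right)
state=s2 head=4 tape=011111[1]00B   (s2,1)→(s1,1,right)
state=s1 head=5 tape=0111111[0]0B   (s1,0)→(s1,1,right)
state=s1 head=6 tape=01111111[0]B   (s1,0)→(s1,1,right)
state=s1 head=7 tape=011111111[B]   (s1,B)→(s0,B,left)
state=s0 head=6 tape=01111111[1]B
No transition is defined for (s0, 1); M halts in state s0.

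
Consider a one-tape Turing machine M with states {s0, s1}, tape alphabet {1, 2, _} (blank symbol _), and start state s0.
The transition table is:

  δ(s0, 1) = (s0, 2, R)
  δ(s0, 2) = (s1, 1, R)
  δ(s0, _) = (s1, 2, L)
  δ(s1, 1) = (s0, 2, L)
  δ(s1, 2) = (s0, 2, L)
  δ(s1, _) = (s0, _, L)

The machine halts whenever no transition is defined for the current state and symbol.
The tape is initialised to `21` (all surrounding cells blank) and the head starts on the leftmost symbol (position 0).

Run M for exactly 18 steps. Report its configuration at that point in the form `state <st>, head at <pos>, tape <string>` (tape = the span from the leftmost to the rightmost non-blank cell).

s0 | [2]1__   read 2 → write 1, move R, go to s1
s1 | 1[1]__   read 1 → write 2, move L, go to s0
s0 | [1]2__   read 1 → write 2, move R, go to s0
s0 | 2[2]__   read 2 → write 1, move R, go to s1
s1 | 21[_]_   read _ → write _, move L, go to s0
s0 | 2[1]__   read 1 → write 2, move R, go to s0
s0 | 22[_]_   read _ → write 2, move L, go to s1
s1 | 2[2]2_   read 2 → write 2, move L, go to s0
s0 | [2]22_   read 2 → write 1, move R, go to s1
s1 | 1[2]2_   read 2 → write 2, move L, go to s0
s0 | [1]22_   read 1 → write 2, move R, go to s0
s0 | 2[2]2_   read 2 → write 1, move R, go to s1
s1 | 21[2]_   read 2 → write 2, move L, go to s0
s0 | 2[1]2_   read 1 → write 2, move R, go to s0
s0 | 22[2]_   read 2 → write 1, move R, go to s1
s1 | 221[_]   read _ → write _, move L, go to s0
s0 | 22[1]_   read 1 → write 2, move R, go to s0
s0 | 222[_]   read _ → write 2, move L, go to s1
s1 | 22[2]2
After 18 steps: state s1, head at 2, tape 2222.

state s1, head at 2, tape 2222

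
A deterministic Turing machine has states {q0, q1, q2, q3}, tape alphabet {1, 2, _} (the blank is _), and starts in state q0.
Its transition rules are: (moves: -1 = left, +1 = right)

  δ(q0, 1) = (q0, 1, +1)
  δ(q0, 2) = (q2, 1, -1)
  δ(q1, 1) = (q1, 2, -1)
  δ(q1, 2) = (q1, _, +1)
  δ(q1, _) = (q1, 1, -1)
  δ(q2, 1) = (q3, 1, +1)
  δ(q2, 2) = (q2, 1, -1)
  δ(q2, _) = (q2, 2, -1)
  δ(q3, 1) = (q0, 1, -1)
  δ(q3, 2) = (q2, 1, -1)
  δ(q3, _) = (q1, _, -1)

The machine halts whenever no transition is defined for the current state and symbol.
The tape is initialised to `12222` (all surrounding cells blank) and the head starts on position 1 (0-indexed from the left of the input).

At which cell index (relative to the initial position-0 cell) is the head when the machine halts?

q0 | 1[2]222_   read 2 → write 1, move -1, go to q2
q2 | [1]1222_   read 1 → write 1, move +1, go to q3
q3 | 1[1]222_   read 1 → write 1, move -1, go to q0
q0 | [1]1222_   read 1 → write 1, move +1, go to q0
q0 | 1[1]222_   read 1 → write 1, move +1, go to q0
q0 | 11[2]22_   read 2 → write 1, move -1, go to q2
q2 | 1[1]122_   read 1 → write 1, move +1, go to q3
q3 | 11[1]22_   read 1 → write 1, move -1, go to q0
q0 | 1[1]122_   read 1 → write 1, move +1, go to q0
q0 | 11[1]22_   read 1 → write 1, move +1, go to q0
q0 | 111[2]2_   read 2 → write 1, move -1, go to q2
q2 | 11[1]12_   read 1 → write 1, move +1, go to q3
q3 | 111[1]2_   read 1 → write 1, move -1, go to q0
q0 | 11[1]12_   read 1 → write 1, move +1, go to q0
q0 | 111[1]2_   read 1 → write 1, move +1, go to q0
q0 | 1111[2]_   read 2 → write 1, move -1, go to q2
q2 | 111[1]1_   read 1 → write 1, move +1, go to q3
q3 | 1111[1]_   read 1 → write 1, move -1, go to q0
q0 | 111[1]1_   read 1 → write 1, move +1, go to q0
q0 | 1111[1]_   read 1 → write 1, move +1, go to q0
q0 | 11111[_]
At halt the head is at cell 5.

5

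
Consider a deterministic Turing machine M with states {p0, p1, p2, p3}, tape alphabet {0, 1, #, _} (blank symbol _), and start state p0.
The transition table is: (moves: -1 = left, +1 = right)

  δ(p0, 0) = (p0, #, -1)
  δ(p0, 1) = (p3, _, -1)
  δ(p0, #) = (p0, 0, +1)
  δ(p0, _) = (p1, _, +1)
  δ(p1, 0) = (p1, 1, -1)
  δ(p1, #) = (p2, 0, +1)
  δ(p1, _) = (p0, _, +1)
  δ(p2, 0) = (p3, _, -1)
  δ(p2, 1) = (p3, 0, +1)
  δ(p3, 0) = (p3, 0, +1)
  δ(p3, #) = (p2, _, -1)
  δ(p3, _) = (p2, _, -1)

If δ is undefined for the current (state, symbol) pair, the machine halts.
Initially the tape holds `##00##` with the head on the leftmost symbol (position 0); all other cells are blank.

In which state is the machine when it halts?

p2

state=p0 head=0 tape=_[#]#00##   (p0,#)→(p0,0,+1)
state=p0 head=1 tape=_0[#]00##   (p0,#)→(p0,0,+1)
state=p0 head=2 tape=_00[0]0##   (p0,0)→(p0,#,-1)
state=p0 head=1 tape=_0[0]#0##   (p0,0)→(p0,#,-1)
state=p0 head=0 tape=_[0]##0##   (p0,0)→(p0,#,-1)
state=p0 head=-1 tape=[_]###0##   (p0,_)→(p1,_,+1)
state=p1 head=0 tape=_[#]##0##   (p1,#)→(p2,0,+1)
state=p2 head=1 tape=_0[#]#0##
No transition is defined for (p2, #); M halts in state p2.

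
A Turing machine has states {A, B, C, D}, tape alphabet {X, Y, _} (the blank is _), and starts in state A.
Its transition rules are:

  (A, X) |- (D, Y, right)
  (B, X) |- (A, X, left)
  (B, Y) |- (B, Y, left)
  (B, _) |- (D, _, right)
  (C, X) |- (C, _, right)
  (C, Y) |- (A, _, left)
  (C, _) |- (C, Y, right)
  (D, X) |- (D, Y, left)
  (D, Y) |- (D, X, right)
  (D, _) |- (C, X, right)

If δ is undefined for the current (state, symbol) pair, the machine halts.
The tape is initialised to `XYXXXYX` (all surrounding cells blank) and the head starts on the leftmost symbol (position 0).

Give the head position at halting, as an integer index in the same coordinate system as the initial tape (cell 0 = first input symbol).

A | _[X]YXXXYX   read X → write Y, move right, go to D
D | _Y[Y]XXXYX   read Y → write X, move right, go to D
D | _YX[X]XXYX   read X → write Y, move left, go to D
D | _Y[X]YXXYX   read X → write Y, move left, go to D
D | _[Y]YYXXYX   read Y → write X, move right, go to D
D | _X[Y]YXXYX   read Y → write X, move right, go to D
D | _XX[Y]XXYX   read Y → write X, move right, go to D
D | _XXX[X]XYX   read X → write Y, move left, go to D
D | _XX[X]YXYX   read X → write Y, move left, go to D
D | _X[X]YYXYX   read X → write Y, move left, go to D
D | _[X]YYYXYX   read X → write Y, move left, go to D
D | [_]YYYYXYX   read _ → write X, move right, go to C
C | X[Y]YYYXYX   read Y → write _, move left, go to A
A | [X]_YYYXYX   read X → write Y, move right, go to D
D | Y[_]YYYXYX   read _ → write X, move right, go to C
C | YX[Y]YYXYX   read Y → write _, move left, go to A
A | Y[X]_YYXYX   read X → write Y, move right, go to D
D | YY[_]YYXYX   read _ → write X, move right, go to C
C | YYX[Y]YXYX   read Y → write _, move left, go to A
A | YY[X]_YXYX   read X → write Y, move right, go to D
D | YYY[_]YXYX   read _ → write X, move right, go to C
C | YYYX[Y]XYX   read Y → write _, move left, go to A
A | YYY[X]_XYX   read X → write Y, move right, go to D
D | YYYY[_]XYX   read _ → write X, move right, go to C
C | YYYYX[X]YX   read X → write _, move right, go to C
C | YYYYX_[Y]X   read Y → write _, move left, go to A
A | YYYYX[_]_X
At halt the head is at cell 4.

4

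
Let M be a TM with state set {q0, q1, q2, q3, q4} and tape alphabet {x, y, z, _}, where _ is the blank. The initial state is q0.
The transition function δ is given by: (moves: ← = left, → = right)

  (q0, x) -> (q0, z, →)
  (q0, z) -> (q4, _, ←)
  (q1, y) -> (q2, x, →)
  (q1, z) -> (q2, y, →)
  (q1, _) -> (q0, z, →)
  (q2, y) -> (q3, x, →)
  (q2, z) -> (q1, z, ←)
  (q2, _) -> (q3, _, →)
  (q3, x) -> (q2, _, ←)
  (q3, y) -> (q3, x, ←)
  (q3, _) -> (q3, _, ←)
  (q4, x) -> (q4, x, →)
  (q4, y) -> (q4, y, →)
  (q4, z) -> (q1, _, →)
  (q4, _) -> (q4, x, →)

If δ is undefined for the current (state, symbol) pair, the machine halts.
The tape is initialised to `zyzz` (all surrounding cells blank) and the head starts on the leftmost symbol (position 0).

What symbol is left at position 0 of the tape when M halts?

_

q0 | _[z]yzz__   read z → write _, move ←, go to q4
q4 | [_]_yzz__   read _ → write x, move →, go to q4
q4 | x[_]yzz__   read _ → write x, move →, go to q4
q4 | xx[y]zz__   read y → write y, move →, go to q4
q4 | xxy[z]z__   read z → write _, move →, go to q1
q1 | xxy_[z]__   read z → write y, move →, go to q2
q2 | xxy_y[_]_   read _ → write _, move →, go to q3
q3 | xxy_y_[_]   read _ → write _, move ←, go to q3
q3 | xxy_y[_]_   read _ → write _, move ←, go to q3
q3 | xxy_[y]__   read y → write x, move ←, go to q3
q3 | xxy[_]x__   read _ → write _, move ←, go to q3
q3 | xx[y]_x__   read y → write x, move ←, go to q3
q3 | x[x]x_x__   read x → write _, move ←, go to q2
q2 | [x]_x_x__
Cell 0 holds _ when M halts.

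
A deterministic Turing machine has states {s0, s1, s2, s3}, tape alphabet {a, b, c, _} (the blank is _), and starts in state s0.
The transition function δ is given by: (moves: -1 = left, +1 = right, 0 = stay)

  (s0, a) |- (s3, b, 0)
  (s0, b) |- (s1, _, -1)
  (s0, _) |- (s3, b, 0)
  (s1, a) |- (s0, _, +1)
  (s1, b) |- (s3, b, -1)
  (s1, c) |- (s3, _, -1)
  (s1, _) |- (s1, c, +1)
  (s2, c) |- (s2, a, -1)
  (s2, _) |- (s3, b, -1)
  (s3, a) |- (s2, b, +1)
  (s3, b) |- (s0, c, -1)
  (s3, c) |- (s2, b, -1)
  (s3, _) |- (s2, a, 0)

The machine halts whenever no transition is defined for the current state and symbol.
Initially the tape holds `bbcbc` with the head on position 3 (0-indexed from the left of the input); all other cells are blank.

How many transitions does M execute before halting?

s0 | ___bbc[b]c   read b → write _, move -1, go to s1
s1 | ___bb[c]_c   read c → write _, move -1, go to s3
s3 | ___b[b]__c   read b → write c, move -1, go to s0
s0 | ___[b]c__c   read b → write _, move -1, go to s1
s1 | __[_]_c__c   read _ → write c, move +1, go to s1
s1 | __c[_]c__c   read _ → write c, move +1, go to s1
s1 | __cc[c]__c   read c → write _, move -1, go to s3
s3 | __c[c]___c   read c → write b, move -1, go to s2
s2 | __[c]b___c   read c → write a, move -1, go to s2
s2 | _[_]ab___c   read _ → write b, move -1, go to s3
s3 | [_]bab___c   read _ → write a, move 0, go to s2
s2 | [a]bab___c
M halts after 11 transitions.

11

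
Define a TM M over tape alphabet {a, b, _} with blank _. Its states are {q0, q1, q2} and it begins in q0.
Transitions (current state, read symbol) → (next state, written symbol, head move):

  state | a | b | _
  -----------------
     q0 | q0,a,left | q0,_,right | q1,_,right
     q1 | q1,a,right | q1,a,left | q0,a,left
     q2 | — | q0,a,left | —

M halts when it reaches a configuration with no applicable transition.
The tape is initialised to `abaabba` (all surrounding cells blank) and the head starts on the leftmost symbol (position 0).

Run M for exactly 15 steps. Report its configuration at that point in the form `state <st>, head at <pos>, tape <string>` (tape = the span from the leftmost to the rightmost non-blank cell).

state q1, head at 7, tape aaaaaaa

state=q0 head=0 tape=_[a]baabba_   (q0,a)→(q0,a,left)
state=q0 head=-1 tape=[_]abaabba_   (q0,_)→(q1,_,right)
state=q1 head=0 tape=_[a]baabba_   (q1,a)→(q1,a,right)
state=q1 head=1 tape=_a[b]aabba_   (q1,b)→(q1,a,left)
state=q1 head=0 tape=_[a]aaabba_   (q1,a)→(q1,a,right)
state=q1 head=1 tape=_a[a]aabba_   (q1,a)→(q1,a,right)
state=q1 head=2 tape=_aa[a]abba_   (q1,a)→(q1,a,right)
state=q1 head=3 tape=_aaa[a]bba_   (q1,a)→(q1,a,right)
state=q1 head=4 tape=_aaaa[b]ba_   (q1,b)→(q1,a,left)
state=q1 head=3 tape=_aaa[a]aba_   (q1,a)→(q1,a,right)
state=q1 head=4 tape=_aaaa[a]ba_   (q1,a)→(q1,a,right)
state=q1 head=5 tape=_aaaaa[b]a_   (q1,b)→(q1,a,left)
state=q1 head=4 tape=_aaaa[a]aa_   (q1,a)→(q1,a,right)
state=q1 head=5 tape=_aaaaa[a]a_   (q1,a)→(q1,a,right)
state=q1 head=6 tape=_aaaaaa[a]_   (q1,a)→(q1,a,right)
state=q1 head=7 tape=_aaaaaaa[_]
After 15 steps: state q1, head at 7, tape aaaaaaa.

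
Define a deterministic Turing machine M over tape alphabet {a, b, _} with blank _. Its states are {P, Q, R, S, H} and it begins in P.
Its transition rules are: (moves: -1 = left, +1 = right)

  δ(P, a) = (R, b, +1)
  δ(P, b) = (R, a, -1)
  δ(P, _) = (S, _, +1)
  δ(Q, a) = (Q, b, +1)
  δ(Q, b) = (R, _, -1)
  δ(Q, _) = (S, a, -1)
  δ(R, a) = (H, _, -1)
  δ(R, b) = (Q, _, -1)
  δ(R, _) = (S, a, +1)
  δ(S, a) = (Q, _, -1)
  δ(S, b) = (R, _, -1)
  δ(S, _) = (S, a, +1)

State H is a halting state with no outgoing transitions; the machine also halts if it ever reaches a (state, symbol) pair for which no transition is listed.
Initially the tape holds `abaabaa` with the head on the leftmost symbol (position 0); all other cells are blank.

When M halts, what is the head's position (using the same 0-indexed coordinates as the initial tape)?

state=P head=0 tape=_[a]baabaa   (P,a)→(R,b,+1)
state=R head=1 tape=_b[b]aabaa   (R,b)→(Q,_,-1)
state=Q head=0 tape=_[b]_aabaa   (Q,b)→(R,_,-1)
state=R head=-1 tape=[_]__aabaa   (R,_)→(S,a,+1)
state=S head=0 tape=a[_]_aabaa   (S,_)→(S,a,+1)
state=S head=1 tape=aa[_]aabaa   (S,_)→(S,a,+1)
state=S head=2 tape=aaa[a]abaa   (S,a)→(Q,_,-1)
state=Q head=1 tape=aa[a]_abaa   (Q,a)→(Q,b,+1)
state=Q head=2 tape=aab[_]abaa   (Q,_)→(S,a,-1)
state=S head=1 tape=aa[b]aabaa   (S,b)→(R,_,-1)
state=R head=0 tape=a[a]_aabaa   (R,a)→(H,_,-1)
state=H head=-1 tape=[a]__aabaa
At halt the head is at cell -1.

-1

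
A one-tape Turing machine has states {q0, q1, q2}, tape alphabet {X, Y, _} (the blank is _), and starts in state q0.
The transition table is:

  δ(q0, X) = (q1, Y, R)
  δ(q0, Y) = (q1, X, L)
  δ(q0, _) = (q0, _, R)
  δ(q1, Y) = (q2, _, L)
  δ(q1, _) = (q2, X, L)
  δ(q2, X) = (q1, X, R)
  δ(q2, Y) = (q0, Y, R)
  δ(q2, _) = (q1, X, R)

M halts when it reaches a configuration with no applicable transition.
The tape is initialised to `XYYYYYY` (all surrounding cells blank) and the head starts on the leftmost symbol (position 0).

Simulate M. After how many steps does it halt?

8

q0 | [X]YYYYYY   read X → write Y, move R, go to q1
q1 | Y[Y]YYYYY   read Y → write _, move L, go to q2
q2 | [Y]_YYYYY   read Y → write Y, move R, go to q0
q0 | Y[_]YYYYY   read _ → write _, move R, go to q0
q0 | Y_[Y]YYYY   read Y → write X, move L, go to q1
q1 | Y[_]XYYYY   read _ → write X, move L, go to q2
q2 | [Y]XXYYYY   read Y → write Y, move R, go to q0
q0 | Y[X]XYYYY   read X → write Y, move R, go to q1
q1 | YY[X]YYYY
M halts after 8 transitions.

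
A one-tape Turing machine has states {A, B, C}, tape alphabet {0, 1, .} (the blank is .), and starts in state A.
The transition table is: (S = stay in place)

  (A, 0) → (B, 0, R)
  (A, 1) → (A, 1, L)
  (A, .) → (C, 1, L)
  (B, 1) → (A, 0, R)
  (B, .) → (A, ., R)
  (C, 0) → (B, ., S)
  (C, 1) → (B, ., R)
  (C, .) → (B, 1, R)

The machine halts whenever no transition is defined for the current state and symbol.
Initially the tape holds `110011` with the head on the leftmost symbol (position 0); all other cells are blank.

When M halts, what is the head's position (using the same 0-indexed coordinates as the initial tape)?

3

state=A head=0 tape=..[1]10011   (A,1)→(A,1,L)
state=A head=-1 tape=.[.]110011   (A,.)→(C,1,L)
state=C head=-2 tape=[.]1110011   (C,.)→(B,1,R)
state=B head=-1 tape=1[1]110011   (B,1)→(A,0,R)
state=A head=0 tape=10[1]10011   (A,1)→(A,1,L)
state=A head=-1 tape=1[0]110011   (A,0)→(B,0,R)
state=B head=0 tape=10[1]10011   (B,1)→(A,0,R)
state=A head=1 tape=100[1]0011   (A,1)→(A,1,L)
state=A head=0 tape=10[0]10011   (A,0)→(B,0,R)
state=B head=1 tape=100[1]0011   (B,1)→(A,0,R)
state=A head=2 tape=1000[0]011   (A,0)→(B,0,R)
state=B head=3 tape=10000[0]11
At halt the head is at cell 3.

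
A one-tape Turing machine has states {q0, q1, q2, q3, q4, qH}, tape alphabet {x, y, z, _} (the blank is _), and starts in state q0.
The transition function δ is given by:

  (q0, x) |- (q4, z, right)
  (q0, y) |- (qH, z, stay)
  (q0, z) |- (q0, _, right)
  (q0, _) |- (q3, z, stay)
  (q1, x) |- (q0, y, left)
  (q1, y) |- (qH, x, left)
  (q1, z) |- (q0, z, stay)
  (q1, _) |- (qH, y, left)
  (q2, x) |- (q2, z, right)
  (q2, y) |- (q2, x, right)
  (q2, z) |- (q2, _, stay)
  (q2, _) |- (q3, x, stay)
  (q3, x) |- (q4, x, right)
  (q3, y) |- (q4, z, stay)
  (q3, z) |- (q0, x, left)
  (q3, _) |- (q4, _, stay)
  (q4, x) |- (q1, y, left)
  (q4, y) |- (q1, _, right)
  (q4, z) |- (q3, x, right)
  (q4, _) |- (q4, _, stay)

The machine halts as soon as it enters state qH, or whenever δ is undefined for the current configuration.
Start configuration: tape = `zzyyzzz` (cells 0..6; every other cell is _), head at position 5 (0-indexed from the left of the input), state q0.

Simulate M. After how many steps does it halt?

14

q0 | zzyyz[z]z_   read z → write _, move right, go to q0
q0 | zzyyz_[z]_   read z → write _, move right, go to q0
q0 | zzyyz__[_]   read _ → write z, move stay, go to q3
q3 | zzyyz__[z]   read z → write x, move left, go to q0
q0 | zzyyz_[_]x   read _ → write z, move stay, go to q3
q3 | zzyyz_[z]x   read z → write x, move left, go to q0
q0 | zzyyz[_]xx   read _ → write z, move stay, go to q3
q3 | zzyyz[z]xx   read z → write x, move left, go to q0
q0 | zzyy[z]xxx   read z → write _, move right, go to q0
q0 | zzyy_[x]xx   read x → write z, move right, go to q4
q4 | zzyy_z[x]x   read x → write y, move left, go to q1
q1 | zzyy_[z]yx   read z → write z, move stay, go to q0
q0 | zzyy_[z]yx   read z → write _, move right, go to q0
q0 | zzyy__[y]x   read y → write z, move stay, go to qH
qH | zzyy__[z]x
M halts after 14 transitions.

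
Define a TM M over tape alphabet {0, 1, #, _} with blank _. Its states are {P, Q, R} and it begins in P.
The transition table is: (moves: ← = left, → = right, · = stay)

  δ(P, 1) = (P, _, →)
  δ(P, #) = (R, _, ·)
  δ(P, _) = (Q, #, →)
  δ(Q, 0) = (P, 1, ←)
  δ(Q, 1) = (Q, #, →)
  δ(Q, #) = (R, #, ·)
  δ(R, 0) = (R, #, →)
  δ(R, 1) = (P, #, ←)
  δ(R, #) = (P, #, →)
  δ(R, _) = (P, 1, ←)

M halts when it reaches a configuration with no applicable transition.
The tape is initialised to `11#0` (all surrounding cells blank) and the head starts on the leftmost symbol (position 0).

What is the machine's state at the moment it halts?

P | [1]1#0_   read 1 → write _, move →, go to P
P | _[1]#0_   read 1 → write _, move →, go to P
P | __[#]0_   read # → write _, move ·, go to R
R | __[_]0_   read _ → write 1, move ←, go to P
P | _[_]10_   read _ → write #, move →, go to Q
Q | _#[1]0_   read 1 → write #, move →, go to Q
Q | _##[0]_   read 0 → write 1, move ←, go to P
P | _#[#]1_   read # → write _, move ·, go to R
R | _#[_]1_   read _ → write 1, move ←, go to P
P | _[#]11_   read # → write _, move ·, go to R
R | _[_]11_   read _ → write 1, move ←, go to P
P | [_]111_   read _ → write #, move →, go to Q
Q | #[1]11_   read 1 → write #, move →, go to Q
Q | ##[1]1_   read 1 → write #, move →, go to Q
Q | ###[1]_   read 1 → write #, move →, go to Q
Q | ####[_]
No transition is defined for (Q, _); M halts in state Q.

Q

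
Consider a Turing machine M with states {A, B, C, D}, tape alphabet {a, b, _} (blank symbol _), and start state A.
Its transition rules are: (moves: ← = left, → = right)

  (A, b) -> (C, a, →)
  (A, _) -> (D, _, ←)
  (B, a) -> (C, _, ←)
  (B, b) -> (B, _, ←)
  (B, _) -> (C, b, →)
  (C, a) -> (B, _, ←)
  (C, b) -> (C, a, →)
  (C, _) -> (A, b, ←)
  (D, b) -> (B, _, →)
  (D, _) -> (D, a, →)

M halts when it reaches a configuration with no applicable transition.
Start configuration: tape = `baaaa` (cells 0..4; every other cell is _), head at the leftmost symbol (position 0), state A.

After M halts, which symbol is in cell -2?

state=A head=0 tape=___[b]aaaa   (A,b)→(C,a,→)
state=C head=1 tape=___a[a]aaa   (C,a)→(B,_,←)
state=B head=0 tape=___[a]_aaa   (B,a)→(C,_,←)
state=C head=-1 tape=__[_]__aaa   (C,_)→(A,b,←)
state=A head=-2 tape=_[_]b__aaa   (A,_)→(D,_,←)
state=D head=-3 tape=[_]_b__aaa   (D,_)→(D,a,→)
state=D head=-2 tape=a[_]b__aaa   (D,_)→(D,a,→)
state=D head=-1 tape=aa[b]__aaa   (D,b)→(B,_,→)
state=B head=0 tape=aa_[_]_aaa   (B,_)→(C,b,→)
state=C head=1 tape=aa_b[_]aaa   (C,_)→(A,b,←)
state=A head=0 tape=aa_[b]baaa   (A,b)→(C,a,→)
state=C head=1 tape=aa_a[b]aaa   (C,b)→(C,a,→)
state=C head=2 tape=aa_aa[a]aa   (C,a)→(B,_,←)
state=B head=1 tape=aa_a[a]_aa   (B,a)→(C,_,←)
state=C head=0 tape=aa_[a]__aa   (C,a)→(B,_,←)
state=B head=-1 tape=aa[_]___aa   (B,_)→(C,b,→)
state=C head=0 tape=aab[_]__aa   (C,_)→(A,b,←)
state=A head=-1 tape=aa[b]b__aa   (A,b)→(C,a,→)
state=C head=0 tape=aaa[b]__aa   (C,b)→(C,a,→)
state=C head=1 tape=aaaa[_]_aa   (C,_)→(A,b,←)
state=A head=0 tape=aaa[a]b_aa
Cell -2 holds a when M halts.

a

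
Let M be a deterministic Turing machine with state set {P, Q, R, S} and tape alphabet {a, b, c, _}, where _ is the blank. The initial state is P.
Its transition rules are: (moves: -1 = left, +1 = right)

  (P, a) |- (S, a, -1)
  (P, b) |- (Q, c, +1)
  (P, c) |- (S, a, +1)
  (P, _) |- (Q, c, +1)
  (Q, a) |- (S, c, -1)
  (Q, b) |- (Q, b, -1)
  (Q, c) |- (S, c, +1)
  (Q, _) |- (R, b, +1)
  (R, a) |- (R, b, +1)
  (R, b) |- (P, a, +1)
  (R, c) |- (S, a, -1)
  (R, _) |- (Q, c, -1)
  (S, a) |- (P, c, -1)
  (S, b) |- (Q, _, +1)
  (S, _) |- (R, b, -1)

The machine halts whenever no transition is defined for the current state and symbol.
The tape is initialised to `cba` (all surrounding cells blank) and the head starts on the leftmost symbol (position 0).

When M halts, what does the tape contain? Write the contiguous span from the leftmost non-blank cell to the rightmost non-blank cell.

bacacbab

state=P head=0 tape=[c]ba_____   (P,c)→(S,a,+1)
state=S head=1 tape=a[b]a_____   (S,b)→(Q,_,+1)
state=Q head=2 tape=a_[a]_____   (Q,a)→(S,c,-1)
state=S head=1 tape=a[_]c_____   (S,_)→(R,b,-1)
state=R head=0 tape=[a]bc_____   (R,a)→(R,b,+1)
state=R head=1 tape=b[b]c_____   (R,b)→(P,a,+1)
state=P head=2 tape=ba[c]_____   (P,c)→(S,a,+1)
state=S head=3 tape=baa[_]____   (S,_)→(R,b,-1)
state=R head=2 tape=ba[a]b____   (R,a)→(R,b,+1)
state=R head=3 tape=bab[b]____   (R,b)→(P,a,+1)
state=P head=4 tape=baba[_]___   (P,_)→(Q,c,+1)
state=Q head=5 tape=babac[_]__   (Q,_)→(R,b,+1)
state=R head=6 tape=babacb[_]_   (R,_)→(Q,c,-1)
state=Q head=5 tape=babac[b]c_   (Q,b)→(Q,b,-1)
state=Q head=4 tape=baba[c]bc_   (Q,c)→(S,c,+1)
state=S head=5 tape=babac[b]c_   (S,b)→(Q,_,+1)
state=Q head=6 tape=babac_[c]_   (Q,c)→(S,c,+1)
state=S head=7 tape=babac_c[_]   (S,_)→(R,b,-1)
state=R head=6 tape=babac_[c]b   (R,c)→(S,a,-1)
state=S head=5 tape=babac[_]ab   (S,_)→(R,b,-1)
state=R head=4 tape=baba[c]bab   (R,c)→(S,a,-1)
state=S head=3 tape=bab[a]abab   (S,a)→(P,c,-1)
state=P head=2 tape=ba[b]cabab   (P,b)→(Q,c,+1)
state=Q head=3 tape=bac[c]abab   (Q,c)→(S,c,+1)
state=S head=4 tape=bacc[a]bab   (S,a)→(P,c,-1)
state=P head=3 tape=bac[c]cbab   (P,c)→(S,a,+1)
state=S head=4 tape=baca[c]bab
The non-blank tape span at halt is bacacbab.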